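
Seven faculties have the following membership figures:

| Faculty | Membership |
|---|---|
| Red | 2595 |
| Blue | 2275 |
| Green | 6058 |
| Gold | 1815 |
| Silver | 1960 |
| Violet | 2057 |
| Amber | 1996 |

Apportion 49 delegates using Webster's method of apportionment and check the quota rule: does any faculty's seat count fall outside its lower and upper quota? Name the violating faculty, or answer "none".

Standard quotas: Red 6.779, Blue 5.943, Green 15.827, Gold 4.742, Silver 5.120, Violet 5.374, Amber 5.215.
Webster allocation: Red 7, Blue 6, Green 16, Gold 5, Silver 5, Violet 5, Amber 5.
Every allocation lies between the lower and upper quota.

none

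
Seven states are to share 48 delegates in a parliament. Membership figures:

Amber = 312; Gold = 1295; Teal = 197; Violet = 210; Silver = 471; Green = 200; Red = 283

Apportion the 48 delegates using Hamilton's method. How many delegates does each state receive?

Amber=5, Gold=21, Teal=3, Violet=3, Silver=8, Green=3, Red=5

Standard divisor: 2968 ÷ 48 ≈ 61.833.
Standard quotas: Amber 5.046, Gold 20.943, Teal 3.186, Violet 3.396, Silver 7.617, Green 3.235, Red 4.577.
Lower quotas: Amber 5, Gold 20, Teal 3, Violet 3, Silver 7, Green 3, Red 4 (sum 45, leaving 3 seats).
Remainders in descending order: Gold 0.943, Silver 0.617, Red 0.577, Violet 0.396, Green 0.235, Teal 0.186, Amber 0.046.
Largest remainders: Gold, Silver, Red receive the extra seats.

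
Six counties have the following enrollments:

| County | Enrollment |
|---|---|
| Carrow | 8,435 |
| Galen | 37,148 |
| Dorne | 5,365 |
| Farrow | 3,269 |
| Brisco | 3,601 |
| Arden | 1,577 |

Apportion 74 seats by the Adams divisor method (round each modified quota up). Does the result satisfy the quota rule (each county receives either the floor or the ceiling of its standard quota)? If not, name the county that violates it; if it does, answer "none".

Galen

Standard quotas: Carrow 10.509, Galen 46.283, Dorne 6.684, Farrow 4.073, Brisco 4.486, Arden 1.965.
Adams allocation: Carrow 11, Galen 45, Dorne 7, Farrow 4, Brisco 5, Arden 2.
Galen has quota 46.283 (lower 46, upper 47) but receives 45 — outside the quota interval.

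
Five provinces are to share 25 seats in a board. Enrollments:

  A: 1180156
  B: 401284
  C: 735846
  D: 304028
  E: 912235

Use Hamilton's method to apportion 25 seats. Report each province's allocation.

The standard divisor is 3533549/25 ≈ 141341.96.
Standard quotas: A 8.3497, B 2.8391, C 5.2061, D 2.1510, E 6.4541.
Lower quotas: A 8, B 2, C 5, D 2, E 6 (sum 23, leaving 2 seats).
Remainders in descending order: B 0.8391, E 0.4541, A 0.3497, C 0.2061, D 0.1510.
Largest remainders: B, E receive the extra seats.

A=8, B=3, C=5, D=2, E=7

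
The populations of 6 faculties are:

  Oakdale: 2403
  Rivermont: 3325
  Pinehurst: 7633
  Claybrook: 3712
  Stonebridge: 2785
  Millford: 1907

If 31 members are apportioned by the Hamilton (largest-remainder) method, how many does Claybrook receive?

5

Total 21765; standard divisor 21765/31 ≈ 702.097.
Standard quotas: Oakdale 3.4226, Rivermont 4.7358, Pinehurst 10.8717, Claybrook 5.2870, Stonebridge 3.9667, Millford 2.7161.
Lower quotas: Oakdale 3, Rivermont 4, Pinehurst 10, Claybrook 5, Stonebridge 3, Millford 2 (sum 27, leaving 4 seats).
Remainders in descending order: Stonebridge 0.9667, Pinehurst 0.8717, Rivermont 0.7358, Millford 0.7161, Oakdale 0.4226, Claybrook 0.2870.
Largest remainders: Stonebridge, Pinehurst, Rivermont, Millford receive the extra seats.
Claybrook receives 5.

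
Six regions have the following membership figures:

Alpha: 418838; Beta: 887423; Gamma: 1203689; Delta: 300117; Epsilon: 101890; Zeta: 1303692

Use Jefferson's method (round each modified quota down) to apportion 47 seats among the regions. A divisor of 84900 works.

With modified divisor 84900: modified quotas Alpha 4.933, Beta 10.453, Gamma 14.178, Delta 3.535, Epsilon 1.200, Zeta 15.356.
Rounding down: Alpha 4, Beta 10, Gamma 14, Delta 3, Epsilon 1, Zeta 15 (total 47).

Alpha 4, Beta 10, Gamma 14, Delta 3, Epsilon 1, Zeta 15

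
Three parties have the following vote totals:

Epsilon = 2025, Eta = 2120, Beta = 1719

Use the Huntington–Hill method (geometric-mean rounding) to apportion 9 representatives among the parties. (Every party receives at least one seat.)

Epsilon 3, Eta 3, Beta 3

With divisor 657: modified quotas Epsilon 3.082, Eta 3.227, Beta 2.616.
Geometric-mean thresholds: Epsilon √(3·4)=3.464, Eta √(3·4)=3.464, Beta √(2·3)=2.449.
Each quota rounded against its threshold gives Epsilon 3, Eta 3, Beta 3 (total 9).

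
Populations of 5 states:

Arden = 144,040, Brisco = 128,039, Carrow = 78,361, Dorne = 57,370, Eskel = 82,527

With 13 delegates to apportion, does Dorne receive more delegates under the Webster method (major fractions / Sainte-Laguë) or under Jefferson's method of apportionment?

Webster

Webster: Arden 4, Brisco 3, Carrow 2, Dorne 2, Eskel 2.
Jefferson: Arden 4, Brisco 4, Carrow 2, Dorne 1, Eskel 2.
Dorne gets 2 under Webster and 1 under Jefferson.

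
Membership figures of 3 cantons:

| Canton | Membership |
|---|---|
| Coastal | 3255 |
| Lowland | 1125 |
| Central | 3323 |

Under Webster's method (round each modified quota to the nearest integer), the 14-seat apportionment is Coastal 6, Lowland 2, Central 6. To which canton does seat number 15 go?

Priority for the next seat is population ÷ (current seats + 0.5).
Priorities: Coastal 500.769, Lowland 450.000, Central 511.231.
Highest priority: Central.

Central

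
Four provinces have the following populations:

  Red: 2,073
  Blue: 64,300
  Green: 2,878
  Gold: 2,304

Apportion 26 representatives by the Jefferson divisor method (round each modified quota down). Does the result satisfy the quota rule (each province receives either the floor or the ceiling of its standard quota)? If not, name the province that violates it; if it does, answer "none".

Standard quotas: Red 0.753, Blue 23.364, Green 1.046, Gold 0.837.
Jefferson allocation: Red 0, Blue 25, Green 1, Gold 0.
Blue has quota 23.364 (lower 23, upper 24) but receives 25 — outside the quota interval.

Blue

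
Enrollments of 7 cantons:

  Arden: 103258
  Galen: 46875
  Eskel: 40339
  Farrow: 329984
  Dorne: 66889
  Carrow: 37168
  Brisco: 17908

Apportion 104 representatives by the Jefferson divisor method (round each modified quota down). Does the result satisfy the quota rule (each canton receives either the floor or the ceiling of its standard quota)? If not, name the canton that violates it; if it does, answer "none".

Standard quotas: Arden 16.716, Galen 7.588, Eskel 6.530, Farrow 53.420, Dorne 10.829, Carrow 6.017, Brisco 2.899.
Jefferson allocation: Arden 17, Galen 7, Eskel 6, Farrow 55, Dorne 11, Carrow 6, Brisco 2.
Farrow has quota 53.420 (lower 53, upper 54) but receives 55 — outside the quota interval.

Farrow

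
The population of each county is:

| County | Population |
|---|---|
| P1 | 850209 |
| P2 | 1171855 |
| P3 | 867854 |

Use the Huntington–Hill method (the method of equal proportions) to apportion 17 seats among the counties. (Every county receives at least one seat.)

P1 5; P2 7; P3 5

With divisor 169634: modified quotas P1 5.012, P2 6.908, P3 5.116.
Geometric-mean thresholds: P1 √(5·6)=5.477, P2 √(6·7)=6.481, P3 √(5·6)=5.477.
Each quota rounded against its threshold gives P1 5, P2 7, P3 5 (total 17).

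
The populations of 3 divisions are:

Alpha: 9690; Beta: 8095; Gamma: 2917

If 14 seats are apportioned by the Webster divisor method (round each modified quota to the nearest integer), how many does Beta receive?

Standard divisor 20702/14 ≈ 1478.714; standard quotas: Alpha 6.553, Beta 5.474, Gamma 1.973.
Rounding to the nearest integer gives Alpha 7, Beta 5, Gamma 2 — total 14, matching the house size, so no adjustment is needed.
Beta receives 5.

5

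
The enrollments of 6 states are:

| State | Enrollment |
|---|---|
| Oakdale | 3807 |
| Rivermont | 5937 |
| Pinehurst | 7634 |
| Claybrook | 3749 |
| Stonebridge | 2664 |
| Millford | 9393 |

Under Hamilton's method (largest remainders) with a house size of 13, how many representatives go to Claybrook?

1

Total 33184; standard divisor 33184/13 ≈ 2552.615.
Standard quotas: Oakdale 1.4914, Rivermont 2.3258, Pinehurst 2.9907, Claybrook 1.4687, Stonebridge 1.0436, Millford 3.6798.
Lower quotas: Oakdale 1, Rivermont 2, Pinehurst 2, Claybrook 1, Stonebridge 1, Millford 3 (sum 10, leaving 3 seats).
Remainders in descending order: Pinehurst 0.9907, Millford 0.6798, Oakdale 0.4914, Claybrook 0.4687, Rivermont 0.3258, Stonebridge 0.0436.
The surplus seats go to Pinehurst, Millford, Oakdale.
Claybrook receives 1.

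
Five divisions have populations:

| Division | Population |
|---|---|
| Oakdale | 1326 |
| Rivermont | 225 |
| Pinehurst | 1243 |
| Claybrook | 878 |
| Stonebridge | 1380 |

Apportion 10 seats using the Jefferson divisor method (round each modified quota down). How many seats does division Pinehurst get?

2

Standard divisor 5052/10 ≈ 505.2; standard quotas: Oakdale 2.625, Rivermont 0.445, Pinehurst 2.460, Claybrook 1.738, Stonebridge 2.732.
Rounding down gives 2, 0, 2, 1, 2 = 7 seats, so the divisor must be adjusted.
With modified divisor 430: modified quotas Oakdale 3.084, Rivermont 0.523, Pinehurst 2.891, Claybrook 2.042, Stonebridge 3.209.
Rounding down: Oakdale 3, Rivermont 0, Pinehurst 2, Claybrook 2, Stonebridge 3 (total 10).
Pinehurst receives 2.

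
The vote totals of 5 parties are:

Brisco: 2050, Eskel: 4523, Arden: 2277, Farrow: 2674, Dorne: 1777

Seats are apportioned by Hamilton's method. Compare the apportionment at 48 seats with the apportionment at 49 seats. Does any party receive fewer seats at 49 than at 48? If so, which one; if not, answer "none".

Dorne

At 48 seats: Brisco 7, Eskel 16, Arden 8, Farrow 10, Dorne 7.
At 49 seats: Brisco 8, Eskel 17, Arden 8, Farrow 10, Dorne 6.
Dorne drops from 7 to 6.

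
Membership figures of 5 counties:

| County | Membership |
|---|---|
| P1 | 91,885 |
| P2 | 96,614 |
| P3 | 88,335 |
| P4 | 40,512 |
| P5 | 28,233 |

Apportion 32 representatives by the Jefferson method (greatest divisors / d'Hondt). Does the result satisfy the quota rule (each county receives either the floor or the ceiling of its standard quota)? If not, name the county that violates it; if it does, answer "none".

none

Standard quotas: P1 8.508, P2 8.946, P3 8.180, P4 3.751, P5 2.614.
Jefferson allocation: P1 9, P2 9, P3 8, P4 4, P5 2.
Every allocation lies between the lower and upper quota.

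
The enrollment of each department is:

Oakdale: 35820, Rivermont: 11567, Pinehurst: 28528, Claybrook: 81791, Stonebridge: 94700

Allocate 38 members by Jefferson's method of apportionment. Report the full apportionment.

Standard divisor 252406/38 ≈ 6642.263; standard quotas: Oakdale 5.393, Rivermont 1.741, Pinehurst 4.295, Claybrook 12.314, Stonebridge 14.257.
Rounding down gives 5, 1, 4, 12, 14 = 36 seats, so the divisor must be adjusted.
With modified divisor 6100: modified quotas Oakdale 5.872, Rivermont 1.896, Pinehurst 4.677, Claybrook 13.408, Stonebridge 15.525.
Rounding down: Oakdale 5, Rivermont 1, Pinehurst 4, Claybrook 13, Stonebridge 15 (total 38).

Oakdale=5, Rivermont=1, Pinehurst=4, Claybrook=13, Stonebridge=15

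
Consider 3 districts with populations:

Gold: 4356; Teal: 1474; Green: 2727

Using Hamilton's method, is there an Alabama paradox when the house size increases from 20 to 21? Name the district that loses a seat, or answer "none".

At 20 seats: Gold 10, Teal 4, Green 6.
At 21 seats: Gold 11, Teal 3, Green 7.
Teal drops from 4 to 3.

Teal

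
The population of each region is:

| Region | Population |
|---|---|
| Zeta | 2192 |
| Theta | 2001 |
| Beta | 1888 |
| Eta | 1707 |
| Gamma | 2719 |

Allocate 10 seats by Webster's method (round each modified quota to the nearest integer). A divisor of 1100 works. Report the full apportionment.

With modified divisor 1100: modified quotas Zeta 1.993, Theta 1.819, Beta 1.716, Eta 1.552, Gamma 2.472.
Rounding to the nearest integer: Zeta 2, Theta 2, Beta 2, Eta 2, Gamma 2 (total 10).

Zeta=2, Theta=2, Beta=2, Eta=2, Gamma=2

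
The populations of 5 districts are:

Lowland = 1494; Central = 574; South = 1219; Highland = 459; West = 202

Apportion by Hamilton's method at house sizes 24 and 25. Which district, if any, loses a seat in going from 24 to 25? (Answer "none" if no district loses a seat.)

At 24 seats: Lowland 9, Central 4, South 7, Highland 3, West 1.
At 25 seats: Lowland 9, Central 4, South 8, Highland 3, West 1.
No district's allocation decreased.

none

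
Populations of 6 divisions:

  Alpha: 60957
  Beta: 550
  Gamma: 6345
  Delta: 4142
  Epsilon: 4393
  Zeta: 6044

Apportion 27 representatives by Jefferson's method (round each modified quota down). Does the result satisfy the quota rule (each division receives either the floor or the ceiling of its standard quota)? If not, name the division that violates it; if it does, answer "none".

Alpha

Standard quotas: Alpha 19.966, Beta 0.180, Gamma 2.078, Delta 1.357, Epsilon 1.439, Zeta 1.980.
Jefferson allocation: Alpha 21, Beta 0, Gamma 2, Delta 1, Epsilon 1, Zeta 2.
Alpha has quota 19.966 (lower 19, upper 20) but receives 21 — outside the quota interval.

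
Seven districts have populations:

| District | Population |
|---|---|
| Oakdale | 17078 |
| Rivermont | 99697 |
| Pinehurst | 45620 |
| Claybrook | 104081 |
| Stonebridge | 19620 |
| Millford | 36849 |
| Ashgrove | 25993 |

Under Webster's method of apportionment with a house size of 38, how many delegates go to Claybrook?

Standard divisor 348938/38 ≈ 9182.579; standard quotas: Oakdale 1.860, Rivermont 10.857, Pinehurst 4.968, Claybrook 11.335, Stonebridge 2.137, Millford 4.013, Ashgrove 2.831.
Rounding to the nearest integer gives Oakdale 2, Rivermont 11, Pinehurst 5, Claybrook 11, Stonebridge 2, Millford 4, Ashgrove 3 — total 38, matching the house size, so no adjustment is needed.
Claybrook receives 11.

11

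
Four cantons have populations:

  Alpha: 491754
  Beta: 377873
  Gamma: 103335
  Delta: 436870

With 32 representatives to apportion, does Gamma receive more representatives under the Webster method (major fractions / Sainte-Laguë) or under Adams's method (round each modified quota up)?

Adams

Webster: Alpha 11, Beta 9, Gamma 2, Delta 10.
Adams: Alpha 11, Beta 8, Gamma 3, Delta 10.
Gamma gets 2 under Webster and 3 under Adams.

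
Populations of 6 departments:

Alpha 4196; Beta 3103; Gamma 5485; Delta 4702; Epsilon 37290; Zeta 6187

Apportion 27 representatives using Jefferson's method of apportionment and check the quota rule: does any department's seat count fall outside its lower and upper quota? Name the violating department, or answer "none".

Standard quotas: Alpha 1.858, Beta 1.374, Gamma 2.429, Delta 2.082, Epsilon 16.515, Zeta 2.740.
Jefferson allocation: Alpha 2, Beta 1, Gamma 2, Delta 2, Epsilon 18, Zeta 2.
Epsilon has quota 16.515 (lower 16, upper 17) but receives 18 — outside the quota interval.

Epsilon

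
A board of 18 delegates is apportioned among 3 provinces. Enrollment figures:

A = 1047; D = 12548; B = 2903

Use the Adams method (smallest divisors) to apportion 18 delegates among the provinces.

Standard divisor 16498/18 ≈ 916.556; standard quotas: A 1.142, D 13.690, B 3.167.
Rounding up gives 2, 14, 4 = 20 seats, so the divisor must be adjusted.
With modified divisor 1000: modified quotas A 1.047, D 12.548, B 2.903.
Rounding up: A 2, D 13, B 3 (total 18).

A=2, D=13, B=3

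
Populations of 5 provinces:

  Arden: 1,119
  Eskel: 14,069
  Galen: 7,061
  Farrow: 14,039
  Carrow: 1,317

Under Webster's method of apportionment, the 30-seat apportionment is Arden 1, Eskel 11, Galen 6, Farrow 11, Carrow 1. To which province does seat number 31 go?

Eskel

Priority for the next seat is population ÷ (current seats + 0.5).
Priorities: Arden 746.000, Eskel 1223.391, Galen 1086.308, Farrow 1220.783, Carrow 878.000.
Highest priority: Eskel.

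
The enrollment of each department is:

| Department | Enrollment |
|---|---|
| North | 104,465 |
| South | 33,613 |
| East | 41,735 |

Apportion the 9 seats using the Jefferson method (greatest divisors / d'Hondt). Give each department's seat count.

Standard divisor 179813/9 ≈ 19979.222; standard quotas: North 5.229, South 1.682, East 2.089.
Rounding down gives 5, 1, 2 = 8 seats, so the divisor must be adjusted.
With modified divisor 17100: modified quotas North 6.109, South 1.966, East 2.441.
Rounding down: North 6, South 1, East 2 (total 9).

North=6; South=1; East=2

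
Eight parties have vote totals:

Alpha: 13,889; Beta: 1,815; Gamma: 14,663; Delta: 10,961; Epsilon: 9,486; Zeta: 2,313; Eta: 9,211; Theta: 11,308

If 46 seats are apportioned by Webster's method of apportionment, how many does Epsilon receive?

6

Standard divisor 73646/46 ≈ 1601; standard quotas: Alpha 8.675, Beta 1.134, Gamma 9.159, Delta 6.846, Epsilon 5.925, Zeta 1.445, Eta 5.753, Theta 7.063.
Rounding to the nearest integer gives Alpha 9, Beta 1, Gamma 9, Delta 7, Epsilon 6, Zeta 1, Eta 6, Theta 7 — total 46, matching the house size, so no adjustment is needed.
Epsilon receives 6.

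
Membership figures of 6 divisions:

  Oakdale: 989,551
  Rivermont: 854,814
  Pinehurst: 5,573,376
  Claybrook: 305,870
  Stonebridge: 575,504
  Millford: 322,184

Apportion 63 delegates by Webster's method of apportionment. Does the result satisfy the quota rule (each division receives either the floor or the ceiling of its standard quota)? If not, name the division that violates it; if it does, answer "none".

Pinehurst

Standard quotas: Oakdale 7.231, Rivermont 6.247, Pinehurst 40.727, Claybrook 2.235, Stonebridge 4.205, Millford 2.354.
Webster allocation: Oakdale 7, Rivermont 6, Pinehurst 42, Claybrook 2, Stonebridge 4, Millford 2.
Pinehurst has quota 40.727 (lower 40, upper 41) but receives 42 — outside the quota interval.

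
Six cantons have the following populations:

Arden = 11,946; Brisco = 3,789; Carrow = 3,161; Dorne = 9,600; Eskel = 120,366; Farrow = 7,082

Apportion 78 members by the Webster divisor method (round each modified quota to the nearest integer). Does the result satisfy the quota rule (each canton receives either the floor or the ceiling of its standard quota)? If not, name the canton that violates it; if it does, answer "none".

Standard quotas: Arden 5.975, Brisco 1.895, Carrow 1.581, Dorne 4.802, Eskel 60.205, Farrow 3.542.
Webster allocation: Arden 6, Brisco 2, Carrow 2, Dorne 5, Eskel 59, Farrow 4.
Eskel has quota 60.205 (lower 60, upper 61) but receives 59 — outside the quota interval.

Eskel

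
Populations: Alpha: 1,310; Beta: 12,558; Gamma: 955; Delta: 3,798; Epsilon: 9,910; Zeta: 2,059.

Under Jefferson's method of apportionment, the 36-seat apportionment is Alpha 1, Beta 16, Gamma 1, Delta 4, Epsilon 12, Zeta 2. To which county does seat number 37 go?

Priority for the next seat is population ÷ (current seats + 1).
Priorities: Alpha 655.000, Beta 738.706, Gamma 477.500, Delta 759.600, Epsilon 762.308, Zeta 686.333.
Highest priority: Epsilon.

Epsilon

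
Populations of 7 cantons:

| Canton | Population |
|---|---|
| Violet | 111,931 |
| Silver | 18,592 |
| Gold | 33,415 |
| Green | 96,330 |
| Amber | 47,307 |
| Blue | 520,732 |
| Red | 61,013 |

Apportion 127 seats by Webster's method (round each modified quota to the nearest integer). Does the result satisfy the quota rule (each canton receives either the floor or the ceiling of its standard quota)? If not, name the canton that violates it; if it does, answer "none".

Standard quotas: Violet 15.984, Silver 2.655, Gold 4.772, Green 13.756, Amber 6.756, Blue 74.364, Red 8.713.
Webster allocation: Violet 16, Silver 3, Gold 5, Green 14, Amber 7, Blue 73, Red 9.
Blue has quota 74.364 (lower 74, upper 75) but receives 73 — outside the quota interval.

Blue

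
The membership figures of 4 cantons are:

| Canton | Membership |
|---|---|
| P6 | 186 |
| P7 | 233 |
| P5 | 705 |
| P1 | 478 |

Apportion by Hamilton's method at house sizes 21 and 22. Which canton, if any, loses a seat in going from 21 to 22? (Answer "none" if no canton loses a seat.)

At 21 seats: P6 3, P7 3, P5 9, P1 6.
At 22 seats: P6 2, P7 3, P5 10, P1 7.
P6 drops from 3 to 2.

P6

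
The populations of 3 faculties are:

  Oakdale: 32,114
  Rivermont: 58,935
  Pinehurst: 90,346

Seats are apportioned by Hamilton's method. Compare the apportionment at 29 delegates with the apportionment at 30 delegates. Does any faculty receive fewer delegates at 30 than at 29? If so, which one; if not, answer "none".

At 29 seats: Oakdale 5, Rivermont 9, Pinehurst 15.
At 30 seats: Oakdale 5, Rivermont 10, Pinehurst 15.
No faculty's allocation decreased.

none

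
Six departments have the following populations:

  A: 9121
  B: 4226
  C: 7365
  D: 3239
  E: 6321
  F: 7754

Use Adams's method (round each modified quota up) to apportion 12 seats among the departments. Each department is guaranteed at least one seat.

Standard divisor 38026/12 ≈ 3168.833; standard quotas: A 2.878, B 1.334, C 2.324, D 1.022, E 1.995, F 2.447.
Rounding up gives 3, 2, 3, 2, 2, 3 = 15 seats, so the divisor must be adjusted.
With modified divisor 4100: modified quotas A 2.225, B 1.031, C 1.796, D 0.790, E 1.542, F 1.891.
Rounding up: A 3, B 2, C 2, D 1, E 2, F 2 (total 12).

A 3; B 2; C 2; D 1; E 2; F 2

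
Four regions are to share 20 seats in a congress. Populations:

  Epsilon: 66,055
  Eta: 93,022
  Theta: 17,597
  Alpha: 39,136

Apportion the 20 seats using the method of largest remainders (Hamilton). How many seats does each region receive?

Total 215810; standard divisor 215810/20 ≈ 10790.5.
Standard quotas: Epsilon 6.1216, Eta 8.6207, Theta 1.6308, Alpha 3.6269.
Lower quotas: Epsilon 6, Eta 8, Theta 1, Alpha 3 (sum 18, leaving 2 seats).
Remainders in descending order: Theta 0.6308, Alpha 0.6269, Eta 0.6207, Epsilon 0.1216.
The surplus seats go to Theta, Alpha.

Epsilon 6; Eta 8; Theta 2; Alpha 4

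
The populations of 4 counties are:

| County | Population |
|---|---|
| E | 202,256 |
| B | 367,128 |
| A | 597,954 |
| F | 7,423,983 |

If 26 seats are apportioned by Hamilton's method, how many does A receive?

The standard divisor is 8591321/26 ≈ 330435.423.
Standard quotas: E 0.6121, B 1.1110, A 1.8096, F 22.4673.
Lower quotas: E 0, B 1, A 1, F 22 (sum 24, leaving 2 seats).
Remainders in descending order: A 0.8096, E 0.6121, F 0.4673, B 0.1110.
The surplus seats go to A, E.
A receives 2.

2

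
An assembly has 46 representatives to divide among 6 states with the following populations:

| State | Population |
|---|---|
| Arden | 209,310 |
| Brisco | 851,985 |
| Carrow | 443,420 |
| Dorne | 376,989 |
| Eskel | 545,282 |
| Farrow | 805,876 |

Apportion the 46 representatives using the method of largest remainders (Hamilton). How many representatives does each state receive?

Arden: 3; Brisco: 12; Carrow: 6; Dorne: 5; Eskel: 8; Farrow: 12

Total 3232862; standard divisor 3232862/46 ≈ 70279.609.
Standard quotas: Arden 2.9782, Brisco 12.1228, Carrow 6.3094, Dorne 5.3641, Eskel 7.7588, Farrow 11.4667.
Lower quotas: Arden 2, Brisco 12, Carrow 6, Dorne 5, Eskel 7, Farrow 11 (sum 43, leaving 3 seats).
Remainders in descending order: Arden 0.9782, Eskel 0.7588, Farrow 0.4667, Dorne 0.3641, Carrow 0.3094, Brisco 0.1228.
Largest remainders: Arden, Eskel, Farrow receive the extra seats.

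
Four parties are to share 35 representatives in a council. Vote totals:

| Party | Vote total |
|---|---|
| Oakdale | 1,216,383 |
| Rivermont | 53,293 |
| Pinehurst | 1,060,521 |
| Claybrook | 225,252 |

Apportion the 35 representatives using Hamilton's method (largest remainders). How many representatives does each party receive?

Oakdale: 17; Rivermont: 1; Pinehurst: 14; Claybrook: 3

The standard divisor is 2555449/35 ≈ 73012.829.
Standard quotas: Oakdale 16.6599, Rivermont 0.7299, Pinehurst 14.5251, Claybrook 3.0851.
Lower quotas: Oakdale 16, Rivermont 0, Pinehurst 14, Claybrook 3 (sum 33, leaving 2 seats).
Remainders in descending order: Rivermont 0.7299, Oakdale 0.6599, Pinehurst 0.5251, Claybrook 0.0851.
Largest remainders: Rivermont, Oakdale receive the extra seats.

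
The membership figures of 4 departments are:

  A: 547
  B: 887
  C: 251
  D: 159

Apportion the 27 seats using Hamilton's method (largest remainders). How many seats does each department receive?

Standard divisor: 1844 ÷ 27 ≈ 68.296.
Standard quotas: A 8.009, B 12.988, C 3.675, D 2.328.
Lower quotas: A 8, B 12, C 3, D 2 (sum 25, leaving 2 seats).
Remainders in descending order: B 0.988, C 0.675, D 0.328, A 0.009.
Largest remainders: B, C receive the extra seats.

A 8, B 13, C 4, D 2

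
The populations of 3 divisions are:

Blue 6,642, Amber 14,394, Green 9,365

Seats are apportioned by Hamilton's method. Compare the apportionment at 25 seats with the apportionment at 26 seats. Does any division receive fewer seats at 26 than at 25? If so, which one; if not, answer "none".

none

At 25 seats: Blue 5, Amber 12, Green 8.
At 26 seats: Blue 6, Amber 12, Green 8.
No division's allocation decreased.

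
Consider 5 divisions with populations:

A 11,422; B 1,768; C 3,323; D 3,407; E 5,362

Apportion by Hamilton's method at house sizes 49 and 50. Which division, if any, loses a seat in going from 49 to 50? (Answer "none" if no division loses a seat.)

C

At 49 seats: A 22, B 3, C 7, D 7, E 10.
At 50 seats: A 23, B 3, C 6, D 7, E 11.
C drops from 7 to 6.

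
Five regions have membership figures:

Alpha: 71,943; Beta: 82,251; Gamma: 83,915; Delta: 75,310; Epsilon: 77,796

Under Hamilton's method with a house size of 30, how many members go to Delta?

6

The standard divisor is 391215/30 ≈ 13040.5.
Standard quotas: Alpha 5.5169, Beta 6.3074, Gamma 6.4350, Delta 5.7751, Epsilon 5.9657.
Lower quotas: Alpha 5, Beta 6, Gamma 6, Delta 5, Epsilon 5 (sum 27, leaving 3 seats).
Remainders in descending order: Epsilon 0.9657, Delta 0.7751, Alpha 0.5169, Gamma 0.4350, Beta 0.3074.
The surplus seats go to Epsilon, Delta, Alpha.
Delta receives 6.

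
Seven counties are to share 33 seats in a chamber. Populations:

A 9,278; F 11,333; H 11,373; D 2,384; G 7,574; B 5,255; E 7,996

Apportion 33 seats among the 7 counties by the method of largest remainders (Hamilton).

Standard divisor: 55193 ÷ 33 ≈ 1672.515.
Standard quotas: A 5.5473, F 6.7760, H 6.7999, D 1.4254, G 4.5285, B 3.1420, E 4.7808.
Lower quotas: A 5, F 6, H 6, D 1, G 4, B 3, E 4 (sum 29, leaving 4 seats).
Remainders in descending order: H 0.7999, E 0.7808, F 0.7760, A 0.5473, G 0.5285, D 0.4254, B 0.1420.
Largest remainders: H, E, F, A receive the extra seats.

A 6, F 7, H 7, D 1, G 4, B 3, E 5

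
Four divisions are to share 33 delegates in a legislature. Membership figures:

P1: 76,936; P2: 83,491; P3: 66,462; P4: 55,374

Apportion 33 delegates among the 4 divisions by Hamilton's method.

P1=9; P2=10; P3=8; P4=6

The standard divisor is 282263/33 ≈ 8553.424.
Standard quotas: P1 8.9948, P2 9.7611, P3 7.7702, P4 6.4739.
Lower quotas: P1 8, P2 9, P3 7, P4 6 (sum 30, leaving 3 seats).
Remainders in descending order: P1 0.9948, P3 0.7702, P2 0.7611, P4 0.4739.
The surplus seats go to P1, P3, P2.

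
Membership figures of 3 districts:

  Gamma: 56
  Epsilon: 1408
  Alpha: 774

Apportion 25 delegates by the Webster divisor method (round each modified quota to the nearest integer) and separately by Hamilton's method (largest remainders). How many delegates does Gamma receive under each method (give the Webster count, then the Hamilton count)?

1 and 0

Webster: Gamma 1, Epsilon 15, Alpha 9.
Hamilton: Gamma 0, Epsilon 16, Alpha 9.
Gamma gets 1 under Webster and 0 under Hamilton.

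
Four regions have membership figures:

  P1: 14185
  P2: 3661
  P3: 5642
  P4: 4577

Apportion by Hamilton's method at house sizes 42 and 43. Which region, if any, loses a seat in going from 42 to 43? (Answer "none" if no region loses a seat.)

At 42 seats: P1 21, P2 6, P3 8, P4 7.
At 43 seats: P1 22, P2 5, P3 9, P4 7.
P2 drops from 6 to 5.

P2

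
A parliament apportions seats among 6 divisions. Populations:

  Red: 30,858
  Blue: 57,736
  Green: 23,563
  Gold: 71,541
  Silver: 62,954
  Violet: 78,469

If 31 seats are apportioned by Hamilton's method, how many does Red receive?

3

Standard divisor: 325121 ÷ 31 ≈ 10487.774.
Standard quotas: Red 2.9423, Blue 5.5051, Green 2.2467, Gold 6.8214, Silver 6.0026, Violet 7.4819.
Lower quotas: Red 2, Blue 5, Green 2, Gold 6, Silver 6, Violet 7 (sum 28, leaving 3 seats).
Remainders in descending order: Red 0.9423, Gold 0.8214, Blue 0.5051, Violet 0.4819, Green 0.2467, Silver 0.0026.
Largest remainders: Red, Gold, Blue receive the extra seats.
Red receives 3.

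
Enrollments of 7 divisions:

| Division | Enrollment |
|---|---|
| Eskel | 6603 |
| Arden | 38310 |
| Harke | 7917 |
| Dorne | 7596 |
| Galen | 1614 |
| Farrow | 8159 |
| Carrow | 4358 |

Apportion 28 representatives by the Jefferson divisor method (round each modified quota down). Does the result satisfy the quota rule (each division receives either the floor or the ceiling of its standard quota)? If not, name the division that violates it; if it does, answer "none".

Standard quotas: Eskel 2.480, Arden 14.387, Harke 2.973, Dorne 2.853, Galen 0.606, Farrow 3.064, Carrow 1.637.
Jefferson allocation: Eskel 2, Arden 16, Harke 3, Dorne 3, Galen 0, Farrow 3, Carrow 1.
Arden has quota 14.387 (lower 14, upper 15) but receives 16 — outside the quota interval.

Arden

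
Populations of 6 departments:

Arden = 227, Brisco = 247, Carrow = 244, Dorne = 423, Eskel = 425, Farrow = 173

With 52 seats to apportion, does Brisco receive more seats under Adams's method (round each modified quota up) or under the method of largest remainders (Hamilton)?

Adams

Adams: Arden 7, Brisco 8, Carrow 7, Dorne 12, Eskel 13, Farrow 5.
Hamilton: Arden 7, Brisco 7, Carrow 7, Dorne 13, Eskel 13, Farrow 5.
Brisco gets 8 under Adams and 7 under Hamilton.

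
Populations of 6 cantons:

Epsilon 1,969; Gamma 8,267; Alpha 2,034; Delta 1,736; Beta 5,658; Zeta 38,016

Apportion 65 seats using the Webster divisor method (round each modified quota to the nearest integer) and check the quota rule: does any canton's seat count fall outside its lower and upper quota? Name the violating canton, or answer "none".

Zeta

Standard quotas: Epsilon 2.219, Gamma 9.316, Alpha 2.292, Delta 1.956, Beta 6.376, Zeta 42.840.
Webster allocation: Epsilon 2, Gamma 9, Alpha 2, Delta 2, Beta 6, Zeta 44.
Zeta has quota 42.840 (lower 42, upper 43) but receives 44 — outside the quota interval.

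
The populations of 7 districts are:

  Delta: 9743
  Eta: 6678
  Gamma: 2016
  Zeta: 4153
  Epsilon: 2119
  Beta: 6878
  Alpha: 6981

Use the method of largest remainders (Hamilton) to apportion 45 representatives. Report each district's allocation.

Delta 11, Eta 8, Gamma 2, Zeta 5, Epsilon 3, Beta 8, Alpha 8

Total 38568; standard divisor 38568/45 ≈ 857.067.
Standard quotas: Delta 11.3678, Eta 7.7917, Gamma 2.3522, Zeta 4.8456, Epsilon 2.4724, Beta 8.0250, Alpha 8.1452.
Lower quotas: Delta 11, Eta 7, Gamma 2, Zeta 4, Epsilon 2, Beta 8, Alpha 8 (sum 42, leaving 3 seats).
Remainders in descending order: Zeta 0.8456, Eta 0.7917, Epsilon 0.4724, Delta 0.3678, Gamma 0.3522, Alpha 0.1452, Beta 0.0250.
Largest remainders: Zeta, Eta, Epsilon receive the extra seats.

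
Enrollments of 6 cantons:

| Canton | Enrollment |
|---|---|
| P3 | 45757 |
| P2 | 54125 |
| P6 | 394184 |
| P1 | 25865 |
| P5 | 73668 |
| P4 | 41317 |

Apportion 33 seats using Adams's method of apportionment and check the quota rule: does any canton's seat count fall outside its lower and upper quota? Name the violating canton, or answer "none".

Standard quotas: P3 2.378, P2 2.813, P6 20.488, P1 1.344, P5 3.829, P4 2.147.
Adams allocation: P3 3, P2 3, P6 19, P1 2, P5 4, P4 2.
P6 has quota 20.488 (lower 20, upper 21) but receives 19 — outside the quota interval.

P6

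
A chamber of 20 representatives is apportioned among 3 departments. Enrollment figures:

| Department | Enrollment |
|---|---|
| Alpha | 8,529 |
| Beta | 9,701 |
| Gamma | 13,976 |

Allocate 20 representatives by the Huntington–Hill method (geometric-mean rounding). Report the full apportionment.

With divisor 1602: modified quotas Alpha 5.324, Beta 6.056, Gamma 8.724.
Geometric-mean thresholds: Alpha √(5·6)=5.477, Beta √(6·7)=6.481, Gamma √(8·9)=8.485.
Each quota rounded against its threshold gives Alpha 5, Beta 6, Gamma 9 (total 20).

Alpha 5; Beta 6; Gamma 9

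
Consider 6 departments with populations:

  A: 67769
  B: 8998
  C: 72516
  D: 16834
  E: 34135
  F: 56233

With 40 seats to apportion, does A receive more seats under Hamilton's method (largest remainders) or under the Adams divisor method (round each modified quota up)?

Hamilton

Hamilton: A 11, B 1, C 11, D 3, E 5, F 9.
Adams: A 10, B 2, C 11, D 3, E 5, F 9.
A gets 11 under Hamilton and 10 under Adams.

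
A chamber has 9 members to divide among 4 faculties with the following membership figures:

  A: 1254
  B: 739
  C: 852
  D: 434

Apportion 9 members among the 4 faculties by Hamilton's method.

A 4; B 2; C 2; D 1

Standard divisor: 3279 ÷ 9 ≈ 364.333.
Standard quotas: A 3.442, B 2.028, C 2.339, D 1.191.
Lower quotas: A 3, B 2, C 2, D 1 (sum 8, leaving 1 seat).
Remainders in descending order: A 0.442, C 0.339, D 0.191, B 0.028.
Largest remainder: A receives the extra seat.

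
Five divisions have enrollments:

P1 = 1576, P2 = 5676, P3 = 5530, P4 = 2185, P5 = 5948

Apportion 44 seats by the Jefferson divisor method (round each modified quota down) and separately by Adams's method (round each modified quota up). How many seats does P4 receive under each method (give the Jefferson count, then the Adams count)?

4 and 5

Jefferson: P1 3, P2 12, P3 12, P4 4, P5 13.
Adams: P1 4, P2 12, P3 11, P4 5, P5 12.
P4 gets 4 under Jefferson and 5 under Adams.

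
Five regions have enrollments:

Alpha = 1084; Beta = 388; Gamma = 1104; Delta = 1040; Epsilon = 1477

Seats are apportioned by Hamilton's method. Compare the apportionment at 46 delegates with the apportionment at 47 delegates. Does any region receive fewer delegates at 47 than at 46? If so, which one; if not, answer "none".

At 46 seats: Alpha 10, Beta 4, Gamma 10, Delta 9, Epsilon 13.
At 47 seats: Alpha 10, Beta 3, Gamma 10, Delta 10, Epsilon 14.
Beta drops from 4 to 3.

Beta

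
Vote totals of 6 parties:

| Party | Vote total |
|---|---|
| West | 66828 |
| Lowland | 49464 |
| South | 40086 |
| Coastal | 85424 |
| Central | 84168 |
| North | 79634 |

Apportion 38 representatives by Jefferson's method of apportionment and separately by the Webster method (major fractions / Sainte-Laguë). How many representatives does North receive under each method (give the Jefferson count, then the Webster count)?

Jefferson: West 6, Lowland 4, South 4, Coastal 8, Central 8, North 8.
Webster: West 6, Lowland 5, South 4, Coastal 8, Central 8, North 7.
North gets 8 under Jefferson and 7 under Webster.

8 and 7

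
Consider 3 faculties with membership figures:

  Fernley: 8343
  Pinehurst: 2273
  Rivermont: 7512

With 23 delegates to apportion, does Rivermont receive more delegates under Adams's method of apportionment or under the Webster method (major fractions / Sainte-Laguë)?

Adams: Fernley 10, Pinehurst 3, Rivermont 10.
Webster: Fernley 11, Pinehurst 3, Rivermont 9.
Rivermont gets 10 under Adams and 9 under Webster.

Adams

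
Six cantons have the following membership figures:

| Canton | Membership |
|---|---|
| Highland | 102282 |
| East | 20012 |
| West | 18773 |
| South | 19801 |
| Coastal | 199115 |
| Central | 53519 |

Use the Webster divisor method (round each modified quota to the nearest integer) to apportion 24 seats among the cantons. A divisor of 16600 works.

Highland 6; East 1; West 1; South 1; Coastal 12; Central 3

With modified divisor 16600: modified quotas Highland 6.162, East 1.206, West 1.131, South 1.193, Coastal 11.995, Central 3.224.
Rounding to the nearest integer: Highland 6, East 1, West 1, South 1, Coastal 12, Central 3 (total 24).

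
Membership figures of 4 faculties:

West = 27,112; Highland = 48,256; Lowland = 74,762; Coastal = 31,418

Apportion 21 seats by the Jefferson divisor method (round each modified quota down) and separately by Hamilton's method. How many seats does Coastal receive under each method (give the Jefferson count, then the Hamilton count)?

3 and 4

Jefferson: West 3, Highland 6, Lowland 9, Coastal 3.
Hamilton: West 3, Highland 5, Lowland 9, Coastal 4.
Coastal gets 3 under Jefferson and 4 under Hamilton.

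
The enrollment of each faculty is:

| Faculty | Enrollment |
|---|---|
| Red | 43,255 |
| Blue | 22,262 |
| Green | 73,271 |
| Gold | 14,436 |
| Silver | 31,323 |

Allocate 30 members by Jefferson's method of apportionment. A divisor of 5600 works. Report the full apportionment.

With modified divisor 5600: modified quotas Red 7.724, Blue 3.975, Green 13.084, Gold 2.578, Silver 5.593.
Rounding down: Red 7, Blue 3, Green 13, Gold 2, Silver 5 (total 30).

Red: 7; Blue: 3; Green: 13; Gold: 2; Silver: 5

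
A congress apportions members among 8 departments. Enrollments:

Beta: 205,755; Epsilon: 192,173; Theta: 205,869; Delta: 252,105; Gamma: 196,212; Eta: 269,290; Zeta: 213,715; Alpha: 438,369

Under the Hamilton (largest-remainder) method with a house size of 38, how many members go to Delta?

Standard divisor: 1973488 ÷ 38 ≈ 51933.895.
Standard quotas: Beta 3.9619, Epsilon 3.7003, Theta 3.9641, Delta 4.8543, Gamma 3.7781, Eta 5.1852, Zeta 4.1151, Alpha 8.4409.
Lower quotas: Beta 3, Epsilon 3, Theta 3, Delta 4, Gamma 3, Eta 5, Zeta 4, Alpha 8 (sum 33, leaving 5 seats).
Remainders in descending order: Theta 0.9641, Beta 0.9619, Delta 0.8543, Gamma 0.7781, Epsilon 0.7003, Alpha 0.4409, Eta 0.1852, Zeta 0.1151.
The surplus seats go to Theta, Beta, Delta, Gamma, Epsilon.
Delta receives 5.

5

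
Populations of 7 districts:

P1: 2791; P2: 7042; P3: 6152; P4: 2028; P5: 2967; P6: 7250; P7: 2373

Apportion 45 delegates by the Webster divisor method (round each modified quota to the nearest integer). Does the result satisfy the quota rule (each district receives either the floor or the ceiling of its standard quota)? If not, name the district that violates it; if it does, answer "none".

Standard quotas: P1 4.104, P2 10.355, P3 9.046, P4 2.982, P5 4.363, P6 10.661, P7 3.489.
Webster allocation: P1 4, P2 10, P3 9, P4 3, P5 4, P6 11, P7 4.
Every allocation lies between the lower and upper quota.

none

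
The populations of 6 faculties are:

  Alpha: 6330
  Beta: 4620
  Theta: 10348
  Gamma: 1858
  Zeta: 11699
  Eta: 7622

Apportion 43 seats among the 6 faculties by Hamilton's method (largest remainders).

The standard divisor is 42477/43 ≈ 987.837.
Standard quotas: Alpha 6.4079, Beta 4.6769, Theta 10.4754, Gamma 1.8809, Zeta 11.8430, Eta 7.7158.
Lower quotas: Alpha 6, Beta 4, Theta 10, Gamma 1, Zeta 11, Eta 7 (sum 39, leaving 4 seats).
Remainders in descending order: Gamma 0.8809, Zeta 0.8430, Eta 0.7158, Beta 0.6769, Theta 0.4754, Alpha 0.4079.
Largest remainders: Gamma, Zeta, Eta, Beta receive the extra seats.

Alpha 6, Beta 5, Theta 10, Gamma 2, Zeta 12, Eta 8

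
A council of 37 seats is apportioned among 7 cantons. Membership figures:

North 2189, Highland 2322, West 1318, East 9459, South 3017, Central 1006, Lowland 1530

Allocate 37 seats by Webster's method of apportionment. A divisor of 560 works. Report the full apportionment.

With modified divisor 560: modified quotas North 3.909, Highland 4.146, West 2.354, East 16.891, South 5.388, Central 1.796, Lowland 2.732.
Rounding to the nearest integer: North 4, Highland 4, West 2, East 17, South 5, Central 2, Lowland 3 (total 37).

North 4; Highland 4; West 2; East 17; South 5; Central 2; Lowland 3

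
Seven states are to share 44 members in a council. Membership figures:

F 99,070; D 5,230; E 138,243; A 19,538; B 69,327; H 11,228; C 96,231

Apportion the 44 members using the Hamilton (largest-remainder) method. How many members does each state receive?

F 10; D 0; E 14; A 2; B 7; H 1; C 10

Total 438867; standard divisor 438867/44 ≈ 9974.25.
Standard quotas: F 9.9326, D 0.5244, E 13.8600, A 1.9588, B 6.9506, H 1.1257, C 9.6479.
Lower quotas: F 9, D 0, E 13, A 1, B 6, H 1, C 9 (sum 39, leaving 5 seats).
Remainders in descending order: A 0.9588, B 0.9506, F 0.9326, E 0.8600, C 0.6479, D 0.5244, H 0.1257.
The surplus seats go to A, B, F, E, C.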